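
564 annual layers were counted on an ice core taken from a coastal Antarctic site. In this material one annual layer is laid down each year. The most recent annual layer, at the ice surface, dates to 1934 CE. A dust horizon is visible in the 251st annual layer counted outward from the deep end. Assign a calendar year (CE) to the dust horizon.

The dust horizon sits at annual layer 251 from the deep end, so 564 − 251 = 313 annual layers formed after it.
Counting back 313 years from 1934 CE places the dust horizon in 1934 − 313 = 1621 CE.

1621 CE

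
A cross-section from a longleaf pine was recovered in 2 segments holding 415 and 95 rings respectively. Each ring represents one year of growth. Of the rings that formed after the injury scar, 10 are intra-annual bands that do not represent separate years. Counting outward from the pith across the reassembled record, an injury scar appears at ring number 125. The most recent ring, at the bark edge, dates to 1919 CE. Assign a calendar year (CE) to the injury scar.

Total rings = 415 + 95 = 510.
The injury scar sits at ring 125 from the pith, so 510 − 125 = 385 rings formed after it.
Removing the 10 false rings leaves 385 − 10 = 375 true rings beyond the injury scar.
The ring at the bark edge is 1919 CE, so the injury scar dates to 1919 − 375 = 1544 CE.

1544 CE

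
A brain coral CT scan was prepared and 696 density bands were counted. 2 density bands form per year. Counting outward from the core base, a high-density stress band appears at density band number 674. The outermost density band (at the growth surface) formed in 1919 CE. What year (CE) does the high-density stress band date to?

1908 CE

Between density band 674 and the growth surface there are 696 − 674 = 22 density bands.
Dividing by 2 density bands per year: 22 / 2 = 11 years.
Counting back 11 years from 1919 CE places the high-density stress band in 1919 − 11 = 1908 CE.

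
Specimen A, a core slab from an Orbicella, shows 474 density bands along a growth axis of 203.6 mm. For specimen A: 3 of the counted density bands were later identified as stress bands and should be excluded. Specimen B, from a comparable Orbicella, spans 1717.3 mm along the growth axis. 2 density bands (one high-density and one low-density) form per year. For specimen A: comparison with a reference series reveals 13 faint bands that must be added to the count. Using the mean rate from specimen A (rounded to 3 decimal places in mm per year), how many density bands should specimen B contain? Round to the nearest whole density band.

Specimen A: after corrections the count is 474 − 3 + 13 = 484 density bands.
Specimen A: dividing by 2 density bands per year: 484 / 2 = 242 years.
A: Mean rate = 203.6 mm / 242 years ≈ 0.841 mm/yr.
Specimen B: 1717.3 mm / 0.841 mm per year = 2041.97 years; at 2 density bands per year that is 2041.97 × 2 ≈ 4084 density bands.

4084 density bands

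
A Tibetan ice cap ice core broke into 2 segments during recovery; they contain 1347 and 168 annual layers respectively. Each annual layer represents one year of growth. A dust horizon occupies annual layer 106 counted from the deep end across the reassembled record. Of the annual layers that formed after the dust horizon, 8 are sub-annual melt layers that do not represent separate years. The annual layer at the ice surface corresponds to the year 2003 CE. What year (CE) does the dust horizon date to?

Total annual layers = 1347 + 168 = 1515.
Between annual layer 106 and the ice surface there are 1515 − 106 = 1409 annual layers.
Removing the 8 false annual layers leaves 1409 − 8 = 1401 true annual layers beyond the dust horizon.
The annual layer at the ice surface is 2003 CE, so the dust horizon dates to 2003 − 1401 = 602 CE.

602 CE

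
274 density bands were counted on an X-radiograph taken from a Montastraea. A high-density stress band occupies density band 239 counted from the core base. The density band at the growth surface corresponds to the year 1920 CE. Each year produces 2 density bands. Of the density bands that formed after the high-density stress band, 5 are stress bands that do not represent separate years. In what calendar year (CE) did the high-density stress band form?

1905 CE

274 − 239 = 35 density bands lie beyond the high-density stress band toward the growth surface.
35 − 5 false = 30 true density bands after the high-density stress band.
30 density bands at 2 per year is 30 / 2 = 15 years.
The density band at the growth surface is 1920 CE, so the high-density stress band dates to 1920 − 15 = 1905 CE.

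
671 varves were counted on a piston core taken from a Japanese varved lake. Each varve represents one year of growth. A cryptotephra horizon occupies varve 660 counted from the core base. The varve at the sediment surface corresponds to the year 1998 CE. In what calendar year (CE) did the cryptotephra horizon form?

Between varve 660 and the sediment surface there are 671 − 660 = 11 varves.
Counting back 11 years from 1998 CE places the cryptotephra horizon in 1998 − 11 = 1987 CE.

1987 CE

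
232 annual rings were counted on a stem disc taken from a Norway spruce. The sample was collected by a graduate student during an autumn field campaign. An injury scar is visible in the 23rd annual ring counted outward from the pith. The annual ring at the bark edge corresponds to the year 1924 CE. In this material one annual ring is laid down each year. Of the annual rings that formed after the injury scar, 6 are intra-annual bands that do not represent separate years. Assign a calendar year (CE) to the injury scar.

The injury scar sits at annual ring 23 from the pith, so 232 − 23 = 209 annual rings formed after it.
Excluding 6 false annual rings: 209 − 6 = 203.
Counting back 203 years from 1924 CE places the injury scar in 1924 − 203 = 1721 CE.

1721 CE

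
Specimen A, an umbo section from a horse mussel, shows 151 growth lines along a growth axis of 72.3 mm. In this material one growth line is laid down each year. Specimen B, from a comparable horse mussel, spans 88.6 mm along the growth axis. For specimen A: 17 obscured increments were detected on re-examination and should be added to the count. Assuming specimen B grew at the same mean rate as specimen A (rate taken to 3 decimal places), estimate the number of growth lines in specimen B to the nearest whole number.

Specimen A: correcting the raw count gives 151 + 17 = 168 true growth lines.
A: Extension rate ≈ 72.3 / 168 = 0.430 mm/year.
B spans 88.6 / 0.430 = 206.05 years ≈ 206 growth lines.

206 growth lines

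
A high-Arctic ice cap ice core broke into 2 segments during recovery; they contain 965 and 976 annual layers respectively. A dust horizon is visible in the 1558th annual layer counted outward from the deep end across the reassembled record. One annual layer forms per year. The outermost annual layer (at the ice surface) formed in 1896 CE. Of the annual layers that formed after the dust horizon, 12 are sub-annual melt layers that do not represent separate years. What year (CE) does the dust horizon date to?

Total annual layers = 965 + 976 = 1941.
1941 − 1558 = 383 annual layers lie beyond the dust horizon toward the ice surface.
383 − 12 false = 371 true annual layers after the dust horizon.
The annual layer at the ice surface is 1896 CE, so the dust horizon dates to 1896 − 371 = 1525 CE.

1525 CE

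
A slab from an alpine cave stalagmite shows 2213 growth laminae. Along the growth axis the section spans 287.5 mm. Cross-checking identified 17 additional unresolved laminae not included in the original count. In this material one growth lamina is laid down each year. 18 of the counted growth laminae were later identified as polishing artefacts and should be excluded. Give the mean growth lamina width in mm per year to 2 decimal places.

Correcting the raw count gives 2213 − 18 + 17 = 2212 true growth laminae.
Extension rate ≈ 287.5 / 2212 = 0.13 mm per year.

0.13 mm per year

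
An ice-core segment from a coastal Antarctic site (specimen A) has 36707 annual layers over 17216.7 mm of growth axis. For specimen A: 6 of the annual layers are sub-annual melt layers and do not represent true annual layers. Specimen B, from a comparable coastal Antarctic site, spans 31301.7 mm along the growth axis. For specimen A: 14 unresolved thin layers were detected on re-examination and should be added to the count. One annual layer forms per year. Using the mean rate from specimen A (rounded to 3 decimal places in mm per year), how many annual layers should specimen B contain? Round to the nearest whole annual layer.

Specimen A: correcting the raw count gives 36707 − 6 + 14 = 36715 true annual layers.
A: 17216.7 mm over 36715 years gives 17216.7 / 36715 ≈ 0.469 mm/year.
B spans 31301.7 / 0.469 = 66741.36 years ≈ 66741 annual layers.

66741 annual layers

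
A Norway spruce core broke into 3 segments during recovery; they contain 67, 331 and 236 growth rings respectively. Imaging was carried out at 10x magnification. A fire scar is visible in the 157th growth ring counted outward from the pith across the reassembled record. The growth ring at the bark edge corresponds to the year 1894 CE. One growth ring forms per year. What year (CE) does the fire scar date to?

1417 CE

Total growth rings = 67 + 331 + 236 = 634.
Between growth ring 157 and the bark edge there are 634 − 157 = 477 growth rings.
Counting back 477 years from 1894 CE places the fire scar in 1894 − 477 = 1417 CE.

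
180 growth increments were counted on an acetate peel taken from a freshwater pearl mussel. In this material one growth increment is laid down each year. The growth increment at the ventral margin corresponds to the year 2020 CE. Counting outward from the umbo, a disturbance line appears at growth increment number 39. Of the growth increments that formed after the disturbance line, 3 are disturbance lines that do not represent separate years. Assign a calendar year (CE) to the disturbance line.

1882 CE

180 − 39 = 141 growth increments lie beyond the disturbance line toward the ventral margin.
Excluding 3 false growth increments: 141 − 3 = 138.
2020 − 138 = 1882 CE.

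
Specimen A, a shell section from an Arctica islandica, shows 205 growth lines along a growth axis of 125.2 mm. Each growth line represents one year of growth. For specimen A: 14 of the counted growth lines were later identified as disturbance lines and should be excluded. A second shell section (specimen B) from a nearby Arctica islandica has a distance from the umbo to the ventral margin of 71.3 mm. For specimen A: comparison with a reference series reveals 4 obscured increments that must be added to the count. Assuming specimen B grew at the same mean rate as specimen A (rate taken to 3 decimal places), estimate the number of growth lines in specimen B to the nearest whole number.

Specimen A: correcting the raw count gives 205 − 14 + 4 = 195 true growth lines.
A: 125.2 mm over 195 years gives 125.2 / 195 ≈ 0.642 mm/yr.
B spans 71.3 / 0.642 = 111.06 years ≈ 111 growth lines.

111 growth lines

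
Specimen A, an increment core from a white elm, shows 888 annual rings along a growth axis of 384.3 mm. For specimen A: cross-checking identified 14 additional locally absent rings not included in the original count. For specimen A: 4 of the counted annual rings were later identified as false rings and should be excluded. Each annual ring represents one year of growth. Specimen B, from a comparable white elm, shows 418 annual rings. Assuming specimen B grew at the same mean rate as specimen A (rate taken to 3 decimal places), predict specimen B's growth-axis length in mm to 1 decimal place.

Specimen A: adjusted count: 888 − 4 + 14 = 898 annual rings.
A: Mean rate = 384.3 mm / 898 years ≈ 0.428 mm per year.
B's length ≈ 0.428 × 418 = 178.9 mm.

178.9 mm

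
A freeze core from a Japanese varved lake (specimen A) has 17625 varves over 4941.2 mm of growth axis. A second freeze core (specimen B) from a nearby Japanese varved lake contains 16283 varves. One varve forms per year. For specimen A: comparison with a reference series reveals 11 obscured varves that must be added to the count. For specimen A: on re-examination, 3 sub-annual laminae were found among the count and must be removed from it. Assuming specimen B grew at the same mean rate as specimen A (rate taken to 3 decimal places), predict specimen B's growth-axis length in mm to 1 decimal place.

Specimen A: correcting the raw count gives 17625 − 3 + 11 = 17633 true varves.
A: Mean rate = 4941.2 mm / 17633 years ≈ 0.280 mm/yr.
For B, 0.280 mm/year × 16283 years = 4559.2 mm.

4559.2 mm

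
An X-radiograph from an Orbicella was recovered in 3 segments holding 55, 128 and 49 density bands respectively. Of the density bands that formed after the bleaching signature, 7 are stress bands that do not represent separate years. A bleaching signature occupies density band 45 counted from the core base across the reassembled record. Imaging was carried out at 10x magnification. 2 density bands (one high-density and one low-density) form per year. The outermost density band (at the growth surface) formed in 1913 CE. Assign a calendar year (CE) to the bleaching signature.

Total density bands = 55 + 128 + 49 = 232.
Between density band 45 and the growth surface there are 232 − 45 = 187 density bands.
187 − 7 false = 180 true density bands after the bleaching signature.
Dividing by 2 density bands per year: 180 / 2 = 90 years.
Counting back 90 years from 1913 CE places the bleaching signature in 1913 − 90 = 1823 CE.

1823 CE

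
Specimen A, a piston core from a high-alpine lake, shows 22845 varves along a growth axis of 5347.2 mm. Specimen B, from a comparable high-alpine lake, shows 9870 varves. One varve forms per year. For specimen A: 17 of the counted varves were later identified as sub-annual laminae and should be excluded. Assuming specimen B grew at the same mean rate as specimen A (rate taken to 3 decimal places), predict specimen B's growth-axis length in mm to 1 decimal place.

Specimen A: correcting the raw count gives 22845 − 17 = 22828 true varves.
A: Extension rate ≈ 5347.2 / 22828 = 0.234 mm per year.
Length of B = 0.234 × 9870 = 2309.6 mm.

2309.6 mm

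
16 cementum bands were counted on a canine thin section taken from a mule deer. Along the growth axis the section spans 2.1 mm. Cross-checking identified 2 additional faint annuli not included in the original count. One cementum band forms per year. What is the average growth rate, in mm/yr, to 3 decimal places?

After corrections the count is 16 + 2 = 18 cementum bands.
Extension rate ≈ 2.1 / 18 = 0.117 mm/yr.

0.117 mm/yr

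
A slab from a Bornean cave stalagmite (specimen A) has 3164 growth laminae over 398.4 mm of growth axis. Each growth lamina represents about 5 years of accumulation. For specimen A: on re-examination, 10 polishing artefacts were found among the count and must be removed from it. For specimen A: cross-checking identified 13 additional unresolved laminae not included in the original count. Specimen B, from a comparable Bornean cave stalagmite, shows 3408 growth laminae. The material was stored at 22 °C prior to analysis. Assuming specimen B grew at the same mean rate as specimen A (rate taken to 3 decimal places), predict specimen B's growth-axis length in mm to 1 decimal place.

426.0 mm

Specimen A: true growth lamina count = 3164 − 10 + 13 = 3167.
Specimen A: multiplying by 5 years per growth lamina: 3167 × 5 = 15835 years.
A: 398.4 mm over 15835 years gives 398.4 / 15835 ≈ 0.025 mm/yr.
Specimen B: at 5 years per growth lamina, 3408 × 5 = 17040 years. Length of B = 0.025 × 17040 = 426.0 mm.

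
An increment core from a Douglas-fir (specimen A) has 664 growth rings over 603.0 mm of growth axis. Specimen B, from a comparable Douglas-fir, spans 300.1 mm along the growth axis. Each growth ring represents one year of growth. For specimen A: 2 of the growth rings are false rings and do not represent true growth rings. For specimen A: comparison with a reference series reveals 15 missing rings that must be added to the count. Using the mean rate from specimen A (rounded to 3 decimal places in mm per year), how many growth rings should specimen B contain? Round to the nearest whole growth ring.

Specimen A: true growth ring count = 664 − 2 + 15 = 677.
A: 603.0 mm over 677 years gives 603.0 / 677 ≈ 0.891 mm per year.
Specimen B: 300.1 mm / 0.891 mm per year = 336.81 years ≈ 337 growth rings.

337 growth rings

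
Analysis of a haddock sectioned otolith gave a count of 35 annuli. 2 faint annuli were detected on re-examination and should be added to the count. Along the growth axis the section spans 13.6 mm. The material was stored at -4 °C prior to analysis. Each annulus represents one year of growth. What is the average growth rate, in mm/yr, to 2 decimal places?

Adjusted count: 35 + 2 = 37 annuli.
Mean rate = 13.6 mm / 37 years ≈ 0.37 mm/yr.

0.37 mm/yr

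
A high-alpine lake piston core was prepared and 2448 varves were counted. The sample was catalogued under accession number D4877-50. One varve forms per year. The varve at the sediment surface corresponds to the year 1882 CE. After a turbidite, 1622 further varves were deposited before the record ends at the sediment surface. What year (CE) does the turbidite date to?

1622 varves post-date the turbidite.
Counting back 1622 years from 1882 CE places the turbidite in 1882 − 1622 = 260 CE.

260 CE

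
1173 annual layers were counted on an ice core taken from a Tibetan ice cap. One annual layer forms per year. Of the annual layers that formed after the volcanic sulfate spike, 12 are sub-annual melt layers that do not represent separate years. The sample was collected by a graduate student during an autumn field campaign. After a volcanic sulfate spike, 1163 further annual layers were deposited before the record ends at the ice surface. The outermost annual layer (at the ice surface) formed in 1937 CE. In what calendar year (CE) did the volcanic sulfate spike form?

786 CE

1163 annual layers post-date the volcanic sulfate spike.
1163 − 12 false = 1151 true annual layers after the volcanic sulfate spike.
The annual layer at the ice surface is 1937 CE, so the volcanic sulfate spike dates to 1937 − 1151 = 786 CE.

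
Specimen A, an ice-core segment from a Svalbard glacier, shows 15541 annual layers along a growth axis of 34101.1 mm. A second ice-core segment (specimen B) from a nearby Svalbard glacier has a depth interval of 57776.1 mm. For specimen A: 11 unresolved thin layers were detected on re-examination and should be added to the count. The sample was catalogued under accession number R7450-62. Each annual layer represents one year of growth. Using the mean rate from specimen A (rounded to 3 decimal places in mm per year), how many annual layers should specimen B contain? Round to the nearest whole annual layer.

26346 annual layers

Specimen A: adjusted count: 15541 + 11 = 15552 annual layers.
A: Mean rate = 34101.1 mm / 15552 years ≈ 2.193 mm/yr.
Specimen B: 57776.1 mm / 2.193 mm per year = 26345.69 years ≈ 26346 annual layers.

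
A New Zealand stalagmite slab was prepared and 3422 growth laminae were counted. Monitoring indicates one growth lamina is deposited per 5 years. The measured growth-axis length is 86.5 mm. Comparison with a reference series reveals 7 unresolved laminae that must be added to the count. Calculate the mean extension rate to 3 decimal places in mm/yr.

Correcting the raw count gives 3422 + 7 = 3429 true growth laminae.
At 5 years per growth lamina, 3429 × 5 = 17145 years.
Extension rate ≈ 86.5 / 17145 = 0.005 mm/yr.

0.005 mm/yr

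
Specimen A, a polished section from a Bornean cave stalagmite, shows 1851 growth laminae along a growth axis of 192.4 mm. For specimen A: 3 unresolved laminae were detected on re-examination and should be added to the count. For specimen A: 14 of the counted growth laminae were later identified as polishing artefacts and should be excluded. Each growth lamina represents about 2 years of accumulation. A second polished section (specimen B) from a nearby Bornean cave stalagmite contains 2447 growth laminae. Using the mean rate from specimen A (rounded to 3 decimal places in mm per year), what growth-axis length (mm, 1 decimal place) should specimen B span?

Specimen A: true growth lamina count = 1851 − 14 + 3 = 1840.
Specimen A: at 2 years per growth lamina, 1840 × 2 = 3680 years.
A: Mean rate = 192.4 mm / 3680 years ≈ 0.052 mm/year.
Specimen B: at 2 years per growth lamina, 2447 × 2 = 4894 years. B's length ≈ 0.052 × 4894 = 254.5 mm.

254.5 mm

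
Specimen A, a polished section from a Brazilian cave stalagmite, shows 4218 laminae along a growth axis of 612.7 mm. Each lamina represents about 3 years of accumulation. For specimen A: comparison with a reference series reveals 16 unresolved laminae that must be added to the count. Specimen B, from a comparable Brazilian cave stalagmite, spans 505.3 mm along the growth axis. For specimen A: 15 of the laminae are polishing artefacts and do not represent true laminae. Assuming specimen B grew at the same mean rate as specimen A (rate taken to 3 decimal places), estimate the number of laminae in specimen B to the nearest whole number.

Specimen A: adjusted count: 4218 − 15 + 16 = 4219 laminae.
Specimen A: at 3 years per lamina, 4219 × 3 = 12657 years.
A: 612.7 mm over 12657 years gives 612.7 / 12657 ≈ 0.048 mm/year.
B spans 505.3 / 0.048 = 10527.08 years; at 3 years per lamina that is 10527.08 / 3 ≈ 3509 laminae.

3509 laminae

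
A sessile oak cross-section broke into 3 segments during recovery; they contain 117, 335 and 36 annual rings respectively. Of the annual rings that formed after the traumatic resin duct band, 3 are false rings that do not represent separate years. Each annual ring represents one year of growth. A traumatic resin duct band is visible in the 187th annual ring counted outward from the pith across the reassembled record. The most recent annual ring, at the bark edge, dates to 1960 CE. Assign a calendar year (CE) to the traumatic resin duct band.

Total annual rings = 117 + 335 + 36 = 488.
488 − 187 = 301 annual rings lie beyond the traumatic resin duct band toward the bark edge.
Excluding 3 false annual rings: 301 − 3 = 298.
Counting back 298 years from 1960 CE places the traumatic resin duct band in 1960 − 298 = 1662 CE.

1662 CE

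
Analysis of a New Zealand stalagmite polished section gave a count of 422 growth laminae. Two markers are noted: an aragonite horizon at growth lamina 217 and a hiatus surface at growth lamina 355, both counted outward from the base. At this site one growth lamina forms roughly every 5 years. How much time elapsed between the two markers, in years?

690 years

Separation: 355 − 217 = 138 growth laminae.
138 growth laminae at 5 years each span 138 × 5 = 690 years.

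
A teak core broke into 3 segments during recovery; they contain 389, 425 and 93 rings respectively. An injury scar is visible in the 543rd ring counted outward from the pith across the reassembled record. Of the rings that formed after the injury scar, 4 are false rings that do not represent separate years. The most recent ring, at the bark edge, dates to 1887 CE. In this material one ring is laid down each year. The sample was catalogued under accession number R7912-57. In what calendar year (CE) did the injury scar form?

Total rings = 389 + 425 + 93 = 907.
The injury scar sits at ring 543 from the pith, so 907 − 543 = 364 rings formed after it.
Excluding 4 false rings: 364 − 4 = 360.
1887 − 360 = 1527 CE.

1527 CE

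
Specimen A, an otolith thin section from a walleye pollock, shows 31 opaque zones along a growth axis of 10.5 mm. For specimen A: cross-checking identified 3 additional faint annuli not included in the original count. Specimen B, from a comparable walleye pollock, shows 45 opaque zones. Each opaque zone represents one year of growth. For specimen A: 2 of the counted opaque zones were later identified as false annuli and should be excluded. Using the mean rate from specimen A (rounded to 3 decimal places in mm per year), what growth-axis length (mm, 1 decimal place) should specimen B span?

14.8 mm

Specimen A: correcting the raw count gives 31 − 2 + 3 = 32 true opaque zones.
A: Extension rate ≈ 10.5 / 32 = 0.328 mm/year.
For B, 0.328 mm/year × 45 years = 14.8 mm.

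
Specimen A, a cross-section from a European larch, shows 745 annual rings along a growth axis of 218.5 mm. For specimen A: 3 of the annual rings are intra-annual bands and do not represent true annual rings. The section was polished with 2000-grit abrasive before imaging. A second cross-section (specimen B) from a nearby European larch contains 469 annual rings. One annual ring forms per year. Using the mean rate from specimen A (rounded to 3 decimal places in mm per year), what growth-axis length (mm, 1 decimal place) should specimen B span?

137.9 mm

Specimen A: after corrections the count is 745 − 3 = 742 annual rings.
A: Extension rate ≈ 218.5 / 742 = 0.294 mm/year.
Length of B = 0.294 × 469 = 137.9 mm.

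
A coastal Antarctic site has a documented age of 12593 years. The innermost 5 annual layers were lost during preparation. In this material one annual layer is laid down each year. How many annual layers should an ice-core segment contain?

12588 annual layers

At one annual layer per year, 12593 years correspond to 12593 annual layers.
Less the 5 uncaptured annual layers: 12593 − 5 = 12588.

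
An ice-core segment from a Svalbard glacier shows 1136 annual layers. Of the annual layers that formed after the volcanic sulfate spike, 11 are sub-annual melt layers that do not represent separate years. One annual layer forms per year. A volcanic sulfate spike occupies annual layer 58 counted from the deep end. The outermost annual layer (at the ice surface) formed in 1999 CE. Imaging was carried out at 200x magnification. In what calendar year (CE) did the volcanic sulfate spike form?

932 CE

Between annual layer 58 and the ice surface there are 1136 − 58 = 1078 annual layers.
Excluding 11 false annual layers: 1078 − 11 = 1067.
1999 − 1067 = 932 CE.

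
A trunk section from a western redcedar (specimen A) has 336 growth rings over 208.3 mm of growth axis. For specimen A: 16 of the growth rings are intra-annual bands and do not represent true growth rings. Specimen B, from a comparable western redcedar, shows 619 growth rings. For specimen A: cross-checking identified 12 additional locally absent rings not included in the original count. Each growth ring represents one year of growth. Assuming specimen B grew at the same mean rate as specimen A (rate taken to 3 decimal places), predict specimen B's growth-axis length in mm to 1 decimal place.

Specimen A: correcting the raw count gives 336 − 16 + 12 = 332 true growth rings.
A: 208.3 mm over 332 years gives 208.3 / 332 ≈ 0.627 mm/yr.
Length of B = 0.627 × 619 = 388.1 mm.

388.1 mm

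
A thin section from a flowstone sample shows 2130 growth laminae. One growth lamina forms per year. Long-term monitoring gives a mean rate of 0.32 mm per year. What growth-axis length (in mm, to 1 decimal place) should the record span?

The record spans 2130 years at 0.32 mm per year.
2130 years at 0.32 mm/year gives 0.32 × 2130 = 681.6 mm.

681.6 mm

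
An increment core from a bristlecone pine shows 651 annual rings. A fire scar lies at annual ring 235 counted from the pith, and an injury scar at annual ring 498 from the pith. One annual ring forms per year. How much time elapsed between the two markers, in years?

263 yr

The two markers are separated by 498 − 235 = 263 annual rings.
That is 263 years at one annual ring per year.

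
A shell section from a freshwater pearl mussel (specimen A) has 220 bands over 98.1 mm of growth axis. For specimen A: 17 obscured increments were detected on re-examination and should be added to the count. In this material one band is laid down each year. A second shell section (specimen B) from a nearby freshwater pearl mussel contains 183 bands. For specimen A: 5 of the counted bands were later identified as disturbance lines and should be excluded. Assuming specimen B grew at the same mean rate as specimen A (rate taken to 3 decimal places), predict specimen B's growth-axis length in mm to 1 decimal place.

77.4 mm

Specimen A: adjusted count: 220 − 5 + 17 = 232 bands.
A: 98.1 mm over 232 years gives 98.1 / 232 ≈ 0.423 mm per year.
B's length ≈ 0.423 × 183 = 77.4 mm.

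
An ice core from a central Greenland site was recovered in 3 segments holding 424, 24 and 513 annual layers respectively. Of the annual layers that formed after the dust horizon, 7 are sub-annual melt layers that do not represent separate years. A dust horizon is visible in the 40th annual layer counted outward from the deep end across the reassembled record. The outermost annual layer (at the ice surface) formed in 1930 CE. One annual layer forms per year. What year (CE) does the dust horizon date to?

1016 CE

Total annual layers = 424 + 24 + 513 = 961.
The dust horizon sits at annual layer 40 from the deep end, so 961 − 40 = 921 annual layers formed after it.
Removing the 7 false annual layers leaves 921 − 7 = 914 true annual layers beyond the dust horizon.
Counting back 914 years from 1930 CE places the dust horizon in 1930 − 914 = 1016 CE.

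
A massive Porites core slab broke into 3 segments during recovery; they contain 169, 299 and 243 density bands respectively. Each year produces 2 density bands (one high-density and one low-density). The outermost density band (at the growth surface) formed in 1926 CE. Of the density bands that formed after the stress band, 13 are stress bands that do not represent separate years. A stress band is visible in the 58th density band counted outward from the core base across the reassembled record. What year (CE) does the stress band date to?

Total density bands = 169 + 299 + 243 = 711.
The stress band sits at density band 58 from the core base, so 711 − 58 = 653 density bands formed after it.
653 − 13 false = 640 true density bands after the stress band.
With 2 density bands per year, 640 / 2 = 320 years.
The density band at the growth surface is 1926 CE, so the stress band dates to 1926 − 320 = 1606 CE.

1606 CE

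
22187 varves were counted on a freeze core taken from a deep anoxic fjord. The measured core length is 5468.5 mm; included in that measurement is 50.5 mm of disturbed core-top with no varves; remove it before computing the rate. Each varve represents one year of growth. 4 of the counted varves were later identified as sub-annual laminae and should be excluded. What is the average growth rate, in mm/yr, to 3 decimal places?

Correcting the raw count gives 22187 − 4 = 22183 true varves.
Net length = 5468.5 − 50.5 = 5418.0 mm.
Extension rate ≈ 5418.0 / 22183 = 0.244 mm/yr.

0.244 mm/yr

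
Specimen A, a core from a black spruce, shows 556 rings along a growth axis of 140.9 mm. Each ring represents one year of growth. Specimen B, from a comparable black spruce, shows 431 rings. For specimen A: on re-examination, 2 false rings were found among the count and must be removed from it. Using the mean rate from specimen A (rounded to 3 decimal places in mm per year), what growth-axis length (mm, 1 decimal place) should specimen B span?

Specimen A: after corrections the count is 556 − 2 = 554 rings.
A: 140.9 mm over 554 years gives 140.9 / 554 ≈ 0.254 mm/yr.
B's length ≈ 0.254 × 431 = 109.5 mm.

109.5 mm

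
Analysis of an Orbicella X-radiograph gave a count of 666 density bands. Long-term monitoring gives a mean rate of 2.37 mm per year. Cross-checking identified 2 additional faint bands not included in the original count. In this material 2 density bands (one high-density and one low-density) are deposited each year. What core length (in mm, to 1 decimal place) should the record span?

Adjusted count: 666 + 2 = 668 density bands.
668 density bands at 2 per year is 668 / 2 = 334 years.
334 years at 2.37 mm/year gives 2.37 × 334 = 791.6 mm.

791.6 mm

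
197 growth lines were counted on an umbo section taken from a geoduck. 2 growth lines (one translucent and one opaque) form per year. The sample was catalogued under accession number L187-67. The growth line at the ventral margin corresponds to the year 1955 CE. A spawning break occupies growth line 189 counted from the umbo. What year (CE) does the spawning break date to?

The spawning break sits at growth line 189 from the umbo, so 197 − 189 = 8 growth lines formed after it.
Dividing by 2 growth lines per year: 8 / 2 = 4 years.
Counting back 4 years from 1955 CE places the spawning break in 1955 − 4 = 1951 CE.

1951 CE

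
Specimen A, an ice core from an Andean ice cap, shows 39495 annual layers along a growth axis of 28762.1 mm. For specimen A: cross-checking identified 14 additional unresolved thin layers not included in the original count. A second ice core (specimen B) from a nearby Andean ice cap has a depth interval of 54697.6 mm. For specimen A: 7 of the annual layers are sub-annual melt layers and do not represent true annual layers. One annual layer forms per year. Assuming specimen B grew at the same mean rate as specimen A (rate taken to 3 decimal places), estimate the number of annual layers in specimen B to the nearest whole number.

75134 annual layers

Specimen A: true annual layer count = 39495 − 7 + 14 = 39502.
A: Mean rate = 28762.1 mm / 39502 years ≈ 0.728 mm/year.
B spans 54697.6 / 0.728 = 75134.07 years ≈ 75134 annual layers.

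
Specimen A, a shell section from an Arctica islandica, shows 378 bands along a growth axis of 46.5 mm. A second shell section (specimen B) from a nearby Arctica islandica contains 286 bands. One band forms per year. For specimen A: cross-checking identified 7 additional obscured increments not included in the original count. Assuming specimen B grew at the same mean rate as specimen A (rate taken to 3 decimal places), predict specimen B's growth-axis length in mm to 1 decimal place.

34.6 mm

Specimen A: after corrections the count is 378 + 7 = 385 bands.
A: Mean rate = 46.5 mm / 385 years ≈ 0.121 mm/year.
Length of B = 0.121 × 286 = 34.6 mm.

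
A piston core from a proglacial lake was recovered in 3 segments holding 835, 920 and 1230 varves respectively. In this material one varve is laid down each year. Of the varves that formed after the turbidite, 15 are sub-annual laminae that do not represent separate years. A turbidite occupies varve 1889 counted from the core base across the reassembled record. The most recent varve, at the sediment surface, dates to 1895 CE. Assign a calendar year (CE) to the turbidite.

814 CE

Total varves = 835 + 920 + 1230 = 2985.
Between varve 1889 and the sediment surface there are 2985 − 1889 = 1096 varves.
1096 − 15 false = 1081 true varves after the turbidite.
The varve at the sediment surface is 1895 CE, so the turbidite dates to 1895 − 1081 = 814 CE.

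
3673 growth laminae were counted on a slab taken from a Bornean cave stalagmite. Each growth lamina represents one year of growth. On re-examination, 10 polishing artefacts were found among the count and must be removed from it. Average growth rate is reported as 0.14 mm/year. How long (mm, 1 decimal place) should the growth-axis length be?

512.8 mm

After corrections the count is 3673 − 10 = 3663 growth laminae.
Predicted length = 0.14 mm/year × 3663 years = 512.8 mm.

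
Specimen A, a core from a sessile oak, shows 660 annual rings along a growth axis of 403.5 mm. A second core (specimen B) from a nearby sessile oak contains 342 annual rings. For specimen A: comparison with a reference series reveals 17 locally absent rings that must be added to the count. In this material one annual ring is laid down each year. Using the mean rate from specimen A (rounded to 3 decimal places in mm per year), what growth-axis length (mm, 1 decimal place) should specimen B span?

203.8 mm

Specimen A: after corrections the count is 660 + 17 = 677 annual rings.
A: 403.5 mm over 677 years gives 403.5 / 677 ≈ 0.596 mm/yr.
Length of B = 0.596 × 342 = 203.8 mm.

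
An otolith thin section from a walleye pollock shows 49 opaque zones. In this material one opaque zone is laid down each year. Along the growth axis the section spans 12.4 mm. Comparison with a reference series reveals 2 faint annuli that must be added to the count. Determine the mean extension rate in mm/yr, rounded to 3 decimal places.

True opaque zone count = 49 + 2 = 51.
Extension rate ≈ 12.4 / 51 = 0.243 mm/yr.

0.243 mm/yr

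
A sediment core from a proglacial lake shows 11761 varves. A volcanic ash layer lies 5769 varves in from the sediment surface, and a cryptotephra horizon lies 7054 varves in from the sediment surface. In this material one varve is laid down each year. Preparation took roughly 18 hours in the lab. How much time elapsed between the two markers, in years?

1285 years

Separation: 7054 − 5769 = 1285 varves.
That is 1285 years at one varve per year.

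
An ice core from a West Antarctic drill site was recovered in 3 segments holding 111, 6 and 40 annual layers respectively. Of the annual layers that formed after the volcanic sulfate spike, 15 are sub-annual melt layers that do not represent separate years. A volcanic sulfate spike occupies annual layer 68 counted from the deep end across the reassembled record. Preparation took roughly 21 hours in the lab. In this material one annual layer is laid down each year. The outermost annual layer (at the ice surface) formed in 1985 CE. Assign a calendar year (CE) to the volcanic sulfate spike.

Total annual layers = 111 + 6 + 40 = 157.
157 − 68 = 89 annual layers lie beyond the volcanic sulfate spike toward the ice surface.
Removing the 15 false annual layers leaves 89 − 15 = 74 true annual layers beyond the volcanic sulfate spike.
The annual layer at the ice surface is 1985 CE, so the volcanic sulfate spike dates to 1985 − 74 = 1911 CE.

1911 CE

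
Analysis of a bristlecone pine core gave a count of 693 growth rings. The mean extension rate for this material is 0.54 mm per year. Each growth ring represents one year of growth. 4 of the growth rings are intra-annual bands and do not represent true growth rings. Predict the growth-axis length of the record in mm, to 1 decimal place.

True growth ring count = 693 − 4 = 689.
Predicted length = 0.54 mm/year × 689 years = 372.1 mm.

372.1 mm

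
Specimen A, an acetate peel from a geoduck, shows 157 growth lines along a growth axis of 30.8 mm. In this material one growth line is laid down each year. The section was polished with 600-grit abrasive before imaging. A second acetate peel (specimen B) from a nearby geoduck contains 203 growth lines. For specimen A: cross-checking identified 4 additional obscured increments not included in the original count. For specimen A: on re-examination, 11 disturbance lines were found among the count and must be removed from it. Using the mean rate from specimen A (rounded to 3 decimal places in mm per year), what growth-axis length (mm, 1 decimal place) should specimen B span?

Specimen A: correcting the raw count gives 157 − 11 + 4 = 150 true growth lines.
A: 30.8 mm over 150 years gives 30.8 / 150 ≈ 0.205 mm/yr.
For B, 0.205 mm/year × 203 years = 41.6 mm.

41.6 mm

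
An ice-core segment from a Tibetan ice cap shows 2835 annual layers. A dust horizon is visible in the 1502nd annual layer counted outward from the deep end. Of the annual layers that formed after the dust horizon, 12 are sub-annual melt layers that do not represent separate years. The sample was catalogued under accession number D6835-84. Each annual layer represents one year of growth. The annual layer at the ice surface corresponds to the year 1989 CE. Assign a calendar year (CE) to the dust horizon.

The dust horizon sits at annual layer 1502 from the deep end, so 2835 − 1502 = 1333 annual layers formed after it.
Excluding 12 false annual layers: 1333 − 12 = 1321.
1989 − 1321 = 668 CE.

668 CE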